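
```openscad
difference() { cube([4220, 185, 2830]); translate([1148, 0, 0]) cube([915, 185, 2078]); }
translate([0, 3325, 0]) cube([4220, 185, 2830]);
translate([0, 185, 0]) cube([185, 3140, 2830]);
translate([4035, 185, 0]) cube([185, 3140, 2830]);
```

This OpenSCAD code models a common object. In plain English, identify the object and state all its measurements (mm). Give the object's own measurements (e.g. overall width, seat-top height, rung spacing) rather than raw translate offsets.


A single room: four walls, each 2830 mm tall and 185 mm thick, enclosing an outside footprint 4220×3510 mm (x × y), no floor or roof. The front and back walls (−y and +y sides) run the full x-width; the side walls fit between their inner faces. A door opening 915 mm wide and 2078 mm tall is cut through the front wall from the floor up, its −x edge 1148 mm from the wall's −x end.


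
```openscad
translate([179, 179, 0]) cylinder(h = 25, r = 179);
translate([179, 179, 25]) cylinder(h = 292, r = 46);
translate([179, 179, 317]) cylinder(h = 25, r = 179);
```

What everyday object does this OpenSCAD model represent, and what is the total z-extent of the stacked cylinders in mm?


A spool. The overall height is 342 mm.

Three coaxial cylinders, large–small–large — a spool. Two 25 mm flanges and a 292 mm core give 25 + 292 + 25 = 342 mm.


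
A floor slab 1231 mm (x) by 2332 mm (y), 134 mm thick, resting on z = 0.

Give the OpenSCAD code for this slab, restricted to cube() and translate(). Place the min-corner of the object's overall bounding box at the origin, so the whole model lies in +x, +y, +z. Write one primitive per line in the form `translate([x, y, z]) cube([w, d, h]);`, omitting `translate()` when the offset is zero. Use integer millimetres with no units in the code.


cube([1231, 2332, 134]);


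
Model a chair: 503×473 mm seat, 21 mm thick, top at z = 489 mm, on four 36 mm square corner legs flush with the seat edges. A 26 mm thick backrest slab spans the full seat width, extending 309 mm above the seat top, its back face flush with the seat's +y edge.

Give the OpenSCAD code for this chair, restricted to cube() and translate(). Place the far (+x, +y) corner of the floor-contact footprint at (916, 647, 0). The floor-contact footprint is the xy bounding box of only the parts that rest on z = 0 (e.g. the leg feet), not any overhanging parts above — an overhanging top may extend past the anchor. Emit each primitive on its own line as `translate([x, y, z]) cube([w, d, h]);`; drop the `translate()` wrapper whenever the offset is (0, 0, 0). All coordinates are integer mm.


translate([413, 174, 468]) cube([503, 473, 21]);
translate([413, 174, 0]) cube([36, 36, 468]);
translate([880, 174, 0]) cube([36, 36, 468]);
translate([413, 611, 0]) cube([36, 36, 468]);
translate([880, 611, 0]) cube([36, 36, 468]);
translate([413, 621, 489]) cube([503, 26, 309]);


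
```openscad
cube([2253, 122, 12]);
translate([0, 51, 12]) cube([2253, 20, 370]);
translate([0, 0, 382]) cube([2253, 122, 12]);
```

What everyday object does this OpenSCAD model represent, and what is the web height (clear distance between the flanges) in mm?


An I-beam. The web height is 370 mm.

Two wide flanges with a thin centred web — an I-beam. Overall 394 mm minus two 12 mm flanges gives a web of 394 − 2·12 = 370 mm.


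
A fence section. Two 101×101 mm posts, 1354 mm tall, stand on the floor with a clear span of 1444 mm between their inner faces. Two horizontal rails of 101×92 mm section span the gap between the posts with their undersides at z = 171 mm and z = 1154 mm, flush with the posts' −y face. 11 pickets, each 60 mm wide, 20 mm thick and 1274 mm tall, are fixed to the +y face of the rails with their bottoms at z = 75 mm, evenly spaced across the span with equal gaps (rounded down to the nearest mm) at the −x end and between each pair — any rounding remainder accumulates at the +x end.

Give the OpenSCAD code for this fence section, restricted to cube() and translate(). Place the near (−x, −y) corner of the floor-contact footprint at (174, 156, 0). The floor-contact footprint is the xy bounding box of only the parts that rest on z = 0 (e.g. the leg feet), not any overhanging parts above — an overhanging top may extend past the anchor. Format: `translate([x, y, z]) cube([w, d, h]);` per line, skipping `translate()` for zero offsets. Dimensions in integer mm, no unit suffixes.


translate([174, 156, 0]) cube([101, 101, 1354]);
translate([1719, 156, 0]) cube([101, 101, 1354]);
translate([275, 156, 171]) cube([1444, 101, 92]);
translate([275, 156, 1154]) cube([1444, 101, 92]);
translate([340, 257, 75]) cube([60, 20, 1274]);
translate([465, 257, 75]) cube([60, 20, 1274]);
translate([590, 257, 75]) cube([60, 20, 1274]);
translate([715, 257, 75]) cube([60, 20, 1274]);
translate([840, 257, 75]) cube([60, 20, 1274]);
translate([965, 257, 75]) cube([60, 20, 1274]);
translate([1090, 257, 75]) cube([60, 20, 1274]);
translate([1215, 257, 75]) cube([60, 20, 1274]);
translate([1340, 257, 75]) cube([60, 20, 1274]);
translate([1465, 257, 75]) cube([60, 20, 1274]);
translate([1590, 257, 75]) cube([60, 20, 1274]);


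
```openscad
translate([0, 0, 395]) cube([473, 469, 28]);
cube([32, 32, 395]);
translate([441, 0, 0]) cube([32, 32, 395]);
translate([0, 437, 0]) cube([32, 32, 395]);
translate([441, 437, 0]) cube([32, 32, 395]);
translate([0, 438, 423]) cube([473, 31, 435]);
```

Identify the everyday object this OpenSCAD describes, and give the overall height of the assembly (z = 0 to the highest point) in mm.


A chair. The overall height is 858 mm.

A slab on four corner posts with a tall panel at the back — a chair. The seat slab sits at z = 395 with thickness 28, and the 435 mm backrest starts at the seat top, so the overall height is 395 + 28 + 435 = 858 mm.


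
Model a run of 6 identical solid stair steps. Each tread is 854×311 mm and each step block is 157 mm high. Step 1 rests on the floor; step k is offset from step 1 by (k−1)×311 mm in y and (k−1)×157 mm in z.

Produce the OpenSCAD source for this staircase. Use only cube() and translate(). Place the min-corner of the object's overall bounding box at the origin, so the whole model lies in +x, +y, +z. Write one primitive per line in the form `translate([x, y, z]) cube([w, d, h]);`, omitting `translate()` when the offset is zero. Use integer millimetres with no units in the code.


cube([854, 311, 157]);
translate([0, 311, 157]) cube([854, 311, 157]);
translate([0, 622, 314]) cube([854, 311, 157]);
translate([0, 933, 471]) cube([854, 311, 157]);
translate([0, 1244, 628]) cube([854, 311, 157]);
translate([0, 1555, 785]) cube([854, 311, 157]);


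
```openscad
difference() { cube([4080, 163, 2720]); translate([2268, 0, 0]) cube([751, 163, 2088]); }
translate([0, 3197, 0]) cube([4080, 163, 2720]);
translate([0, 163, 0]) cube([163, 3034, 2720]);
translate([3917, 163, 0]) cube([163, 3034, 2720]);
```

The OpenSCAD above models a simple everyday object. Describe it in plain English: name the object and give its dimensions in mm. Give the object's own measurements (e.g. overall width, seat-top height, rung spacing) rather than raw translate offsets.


A single room: four walls, each 2720 mm tall and 163 mm thick, enclosing an outside footprint 4080×3360 mm (x × y), no floor or roof. The front and back walls (−y and +y sides) run the full x-width; the side walls fit between their inner faces. A door opening 751 mm wide and 2088 mm tall is cut through the front wall from the floor up, its −x edge 2268 mm from the wall's −x end.


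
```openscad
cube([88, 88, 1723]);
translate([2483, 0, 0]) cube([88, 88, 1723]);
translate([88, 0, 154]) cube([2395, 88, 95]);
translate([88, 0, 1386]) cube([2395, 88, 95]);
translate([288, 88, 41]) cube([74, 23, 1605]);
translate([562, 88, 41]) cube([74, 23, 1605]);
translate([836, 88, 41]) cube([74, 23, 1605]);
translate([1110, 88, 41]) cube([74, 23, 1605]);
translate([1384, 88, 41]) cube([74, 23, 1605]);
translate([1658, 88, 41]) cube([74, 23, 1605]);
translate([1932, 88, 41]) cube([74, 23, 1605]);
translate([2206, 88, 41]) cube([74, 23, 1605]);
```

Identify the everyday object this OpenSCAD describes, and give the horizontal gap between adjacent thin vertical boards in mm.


A fence section. The picket gap is 200 mm.

Two posts, two rails, 8 pickets — a fence section. Span 2395 mm holds 8 pickets of 74 mm with 9 equal gaps: ⌊(2395 − 8·74) / 9⌋ = 200 mm.


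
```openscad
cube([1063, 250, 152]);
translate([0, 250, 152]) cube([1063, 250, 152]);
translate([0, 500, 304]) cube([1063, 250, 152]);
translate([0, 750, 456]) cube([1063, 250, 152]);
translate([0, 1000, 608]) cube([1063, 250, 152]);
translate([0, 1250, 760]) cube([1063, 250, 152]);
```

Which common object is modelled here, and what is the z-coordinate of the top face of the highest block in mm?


A staircase. The total rise is 912 mm.

6 identical blocks, each offset up and back from the previous — a staircase. Each step is 152 mm tall and there are 6 of them, so the total rise is 6 × 152 = 912 mm.


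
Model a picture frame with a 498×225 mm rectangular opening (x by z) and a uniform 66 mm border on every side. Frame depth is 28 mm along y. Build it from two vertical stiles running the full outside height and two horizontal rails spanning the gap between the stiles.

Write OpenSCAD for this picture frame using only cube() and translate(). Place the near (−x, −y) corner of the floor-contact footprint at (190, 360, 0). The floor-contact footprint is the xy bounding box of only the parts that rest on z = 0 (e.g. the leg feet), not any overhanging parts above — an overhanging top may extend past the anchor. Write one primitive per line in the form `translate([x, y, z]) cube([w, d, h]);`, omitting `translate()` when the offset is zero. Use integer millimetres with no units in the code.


translate([190, 360, 0]) cube([66, 28, 357]);
translate([754, 360, 0]) cube([66, 28, 357]);
translate([256, 360, 0]) cube([498, 28, 66]);
translate([256, 360, 291]) cube([498, 28, 66]);


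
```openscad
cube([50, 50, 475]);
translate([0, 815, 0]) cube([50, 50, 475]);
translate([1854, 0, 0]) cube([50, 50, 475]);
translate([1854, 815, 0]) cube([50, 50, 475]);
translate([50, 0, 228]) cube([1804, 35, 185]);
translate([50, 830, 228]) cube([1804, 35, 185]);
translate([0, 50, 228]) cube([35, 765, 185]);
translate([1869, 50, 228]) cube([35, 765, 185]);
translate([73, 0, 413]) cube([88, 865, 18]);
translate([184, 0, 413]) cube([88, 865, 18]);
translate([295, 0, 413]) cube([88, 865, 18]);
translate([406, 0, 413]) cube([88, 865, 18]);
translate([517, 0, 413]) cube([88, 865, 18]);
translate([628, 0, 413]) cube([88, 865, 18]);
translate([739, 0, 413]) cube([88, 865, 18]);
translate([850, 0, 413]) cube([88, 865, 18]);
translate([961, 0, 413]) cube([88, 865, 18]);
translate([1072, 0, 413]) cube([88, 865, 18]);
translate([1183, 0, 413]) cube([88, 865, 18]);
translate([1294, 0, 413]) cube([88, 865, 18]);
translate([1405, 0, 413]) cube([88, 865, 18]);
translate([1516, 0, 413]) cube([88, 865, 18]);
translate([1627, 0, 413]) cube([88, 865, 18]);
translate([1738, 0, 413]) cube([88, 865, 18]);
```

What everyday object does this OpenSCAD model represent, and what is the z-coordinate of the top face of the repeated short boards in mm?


A bed frame. The slat-top height is 431 mm.

Four posts, four rails, and a row of slats — a bed frame. Slats sit on the rails at z = 228 + 185 = 413; with slat thickness 18, the top is 431 mm.


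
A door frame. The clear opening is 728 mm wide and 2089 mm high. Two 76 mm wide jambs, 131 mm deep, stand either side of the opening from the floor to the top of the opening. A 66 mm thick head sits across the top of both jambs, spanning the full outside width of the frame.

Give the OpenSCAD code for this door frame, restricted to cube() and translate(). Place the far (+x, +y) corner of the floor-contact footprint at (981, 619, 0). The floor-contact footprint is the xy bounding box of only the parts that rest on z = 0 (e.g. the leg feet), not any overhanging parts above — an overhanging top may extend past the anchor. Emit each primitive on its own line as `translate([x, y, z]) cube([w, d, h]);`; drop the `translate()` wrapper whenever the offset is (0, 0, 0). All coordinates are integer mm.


translate([101, 488, 0]) cube([76, 131, 2089]);
translate([905, 488, 0]) cube([76, 131, 2089]);
translate([101, 488, 2089]) cube([880, 131, 66]);


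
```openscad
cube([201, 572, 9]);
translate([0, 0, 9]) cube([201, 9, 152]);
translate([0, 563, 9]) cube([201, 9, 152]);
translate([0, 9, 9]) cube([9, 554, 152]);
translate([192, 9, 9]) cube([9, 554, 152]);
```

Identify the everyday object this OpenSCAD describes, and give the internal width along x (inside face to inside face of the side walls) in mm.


An open box. The internal width is 183 mm.

A 201×572 base slab with four walls standing on it — an open box. The base is 201 mm wide and the walls are 9 mm thick, so the internal width is 201 − 2 × 9 = 183 mm.


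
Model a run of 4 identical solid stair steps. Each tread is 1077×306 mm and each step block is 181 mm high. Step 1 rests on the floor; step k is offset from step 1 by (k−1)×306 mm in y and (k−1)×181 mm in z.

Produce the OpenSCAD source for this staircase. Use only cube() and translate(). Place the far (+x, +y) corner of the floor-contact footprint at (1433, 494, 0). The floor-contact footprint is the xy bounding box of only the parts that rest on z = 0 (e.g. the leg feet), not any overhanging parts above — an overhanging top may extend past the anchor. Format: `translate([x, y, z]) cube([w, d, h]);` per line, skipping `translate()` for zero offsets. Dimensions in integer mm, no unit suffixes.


translate([356, 188, 0]) cube([1077, 306, 181]);
translate([356, 494, 181]) cube([1077, 306, 181]);
translate([356, 800, 362]) cube([1077, 306, 181]);
translate([356, 1106, 543]) cube([1077, 306, 181]);


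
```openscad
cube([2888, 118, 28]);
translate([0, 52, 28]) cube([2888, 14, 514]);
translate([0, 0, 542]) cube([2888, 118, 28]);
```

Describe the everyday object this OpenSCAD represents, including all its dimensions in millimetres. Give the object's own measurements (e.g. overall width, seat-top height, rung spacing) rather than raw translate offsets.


An I-beam lying along x, 2888 mm long. Overall section height 570 mm. Two flanges 118 mm wide (y) and 28 mm thick, one on the floor and one at the top; a web 14 mm thick runs between them, centred on the flange width.


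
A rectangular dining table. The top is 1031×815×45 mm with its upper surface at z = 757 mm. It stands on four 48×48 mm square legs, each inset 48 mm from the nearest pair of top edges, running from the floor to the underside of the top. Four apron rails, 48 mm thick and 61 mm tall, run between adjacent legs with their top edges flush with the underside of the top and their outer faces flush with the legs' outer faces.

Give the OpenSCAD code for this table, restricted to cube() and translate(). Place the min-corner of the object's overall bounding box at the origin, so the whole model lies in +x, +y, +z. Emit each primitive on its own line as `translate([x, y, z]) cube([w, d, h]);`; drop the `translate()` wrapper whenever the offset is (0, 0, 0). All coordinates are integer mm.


translate([0, 0, 712]) cube([1031, 815, 45]);
translate([48, 48, 0]) cube([48, 48, 712]);
translate([935, 48, 0]) cube([48, 48, 712]);
translate([48, 719, 0]) cube([48, 48, 712]);
translate([935, 719, 0]) cube([48, 48, 712]);
translate([96, 48, 651]) cube([839, 48, 61]);
translate([96, 719, 651]) cube([839, 48, 61]);
translate([48, 96, 651]) cube([48, 623, 61]);
translate([935, 96, 651]) cube([48, 623, 61]);


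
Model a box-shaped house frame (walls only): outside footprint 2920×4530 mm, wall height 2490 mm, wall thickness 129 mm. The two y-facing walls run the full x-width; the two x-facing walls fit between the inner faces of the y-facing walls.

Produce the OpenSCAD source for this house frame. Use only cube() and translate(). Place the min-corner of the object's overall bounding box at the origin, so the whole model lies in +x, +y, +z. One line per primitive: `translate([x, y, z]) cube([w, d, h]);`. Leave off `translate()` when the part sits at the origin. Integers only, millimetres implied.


cube([2920, 129, 2490]);
translate([0, 4401, 0]) cube([2920, 129, 2490]);
translate([0, 129, 0]) cube([129, 4272, 2490]);
translate([2791, 129, 0]) cube([129, 4272, 2490]);


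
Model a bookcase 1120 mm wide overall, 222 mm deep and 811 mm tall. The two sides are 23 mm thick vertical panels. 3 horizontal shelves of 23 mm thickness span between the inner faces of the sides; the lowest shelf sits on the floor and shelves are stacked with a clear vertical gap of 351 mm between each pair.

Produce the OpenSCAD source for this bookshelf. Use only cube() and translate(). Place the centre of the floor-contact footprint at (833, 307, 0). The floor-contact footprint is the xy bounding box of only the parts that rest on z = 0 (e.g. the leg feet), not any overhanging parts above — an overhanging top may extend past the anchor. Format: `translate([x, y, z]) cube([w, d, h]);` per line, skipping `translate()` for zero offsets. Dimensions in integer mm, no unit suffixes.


translate([273, 196, 0]) cube([23, 222, 811]);
translate([1370, 196, 0]) cube([23, 222, 811]);
translate([296, 196, 0]) cube([1074, 222, 23]);
translate([296, 196, 374]) cube([1074, 222, 23]);
translate([296, 196, 748]) cube([1074, 222, 23]);


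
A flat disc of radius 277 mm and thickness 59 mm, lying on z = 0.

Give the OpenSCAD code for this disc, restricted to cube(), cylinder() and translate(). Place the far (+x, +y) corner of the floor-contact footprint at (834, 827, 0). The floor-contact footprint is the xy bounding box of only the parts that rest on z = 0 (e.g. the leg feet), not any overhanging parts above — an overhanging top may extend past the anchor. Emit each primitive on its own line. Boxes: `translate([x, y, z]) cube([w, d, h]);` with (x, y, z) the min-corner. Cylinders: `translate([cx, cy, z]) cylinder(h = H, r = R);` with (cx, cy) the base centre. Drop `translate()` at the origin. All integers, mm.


translate([557, 550, 0]) cylinder(h = 59, r = 277);


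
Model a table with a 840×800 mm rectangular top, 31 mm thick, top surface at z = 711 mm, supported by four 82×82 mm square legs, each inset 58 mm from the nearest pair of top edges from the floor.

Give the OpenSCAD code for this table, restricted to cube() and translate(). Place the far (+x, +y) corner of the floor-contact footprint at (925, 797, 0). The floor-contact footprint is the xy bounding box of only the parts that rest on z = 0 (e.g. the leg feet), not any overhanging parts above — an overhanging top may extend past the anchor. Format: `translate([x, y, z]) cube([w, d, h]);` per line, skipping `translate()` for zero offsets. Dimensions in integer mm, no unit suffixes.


translate([143, 55, 680]) cube([840, 800, 31]);
translate([201, 113, 0]) cube([82, 82, 680]);
translate([843, 113, 0]) cube([82, 82, 680]);
translate([201, 715, 0]) cube([82, 82, 680]);
translate([843, 715, 0]) cube([82, 82, 680]);


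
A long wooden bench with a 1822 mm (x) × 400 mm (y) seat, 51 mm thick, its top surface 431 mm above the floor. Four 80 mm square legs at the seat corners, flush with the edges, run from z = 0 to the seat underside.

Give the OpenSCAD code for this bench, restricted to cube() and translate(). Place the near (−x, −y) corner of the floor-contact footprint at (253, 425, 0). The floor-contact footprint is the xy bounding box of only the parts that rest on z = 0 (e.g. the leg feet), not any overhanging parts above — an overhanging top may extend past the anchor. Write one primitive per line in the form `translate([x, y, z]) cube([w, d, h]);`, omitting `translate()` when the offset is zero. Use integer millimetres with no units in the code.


translate([253, 425, 380]) cube([1822, 400, 51]);
translate([253, 425, 0]) cube([80, 80, 380]);
translate([253, 745, 0]) cube([80, 80, 380]);
translate([1995, 425, 0]) cube([80, 80, 380]);
translate([1995, 745, 0]) cube([80, 80, 380]);


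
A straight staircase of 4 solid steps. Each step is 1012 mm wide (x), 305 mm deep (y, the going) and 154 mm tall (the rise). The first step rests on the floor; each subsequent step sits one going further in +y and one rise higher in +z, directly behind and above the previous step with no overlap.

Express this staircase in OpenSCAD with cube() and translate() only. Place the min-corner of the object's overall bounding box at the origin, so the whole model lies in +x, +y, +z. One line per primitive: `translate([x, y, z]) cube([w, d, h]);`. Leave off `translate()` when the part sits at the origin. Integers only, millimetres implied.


cube([1012, 305, 154]);
translate([0, 305, 154]) cube([1012, 305, 154]);
translate([0, 610, 308]) cube([1012, 305, 154]);
translate([0, 915, 462]) cube([1012, 305, 154]);


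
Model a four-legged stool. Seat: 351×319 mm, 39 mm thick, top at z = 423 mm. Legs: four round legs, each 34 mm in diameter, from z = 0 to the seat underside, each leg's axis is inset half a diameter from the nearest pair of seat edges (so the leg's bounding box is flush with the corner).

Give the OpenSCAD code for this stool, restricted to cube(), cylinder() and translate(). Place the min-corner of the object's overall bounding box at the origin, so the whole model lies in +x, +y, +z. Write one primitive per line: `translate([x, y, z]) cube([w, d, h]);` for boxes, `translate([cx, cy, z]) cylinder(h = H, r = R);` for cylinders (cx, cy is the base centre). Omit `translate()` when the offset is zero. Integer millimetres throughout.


// leg_h = 423 - 39 = 384
translate([0, 0, 384]) cube([351, 319, 39]);
translate([17, 17, 0]) cylinder(h = 384, r = 17);
translate([334, 17, 0]) cylinder(h = 384, r = 17);
translate([17, 302, 0]) cylinder(h = 384, r = 17);
translate([334, 302, 0]) cylinder(h = 384, r = 17);


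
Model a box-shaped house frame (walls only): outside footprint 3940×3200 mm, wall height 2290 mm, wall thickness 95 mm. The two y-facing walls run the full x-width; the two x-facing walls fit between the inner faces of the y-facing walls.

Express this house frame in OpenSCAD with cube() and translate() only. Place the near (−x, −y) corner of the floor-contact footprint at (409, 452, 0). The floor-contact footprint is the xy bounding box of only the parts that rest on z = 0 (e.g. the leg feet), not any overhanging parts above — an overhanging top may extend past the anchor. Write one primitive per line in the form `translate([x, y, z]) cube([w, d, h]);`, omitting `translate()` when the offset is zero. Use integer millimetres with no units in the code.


translate([409, 452, 0]) cube([3940, 95, 2290]);
translate([409, 3557, 0]) cube([3940, 95, 2290]);
translate([409, 547, 0]) cube([95, 3010, 2290]);
translate([4254, 547, 0]) cube([95, 3010, 2290]);


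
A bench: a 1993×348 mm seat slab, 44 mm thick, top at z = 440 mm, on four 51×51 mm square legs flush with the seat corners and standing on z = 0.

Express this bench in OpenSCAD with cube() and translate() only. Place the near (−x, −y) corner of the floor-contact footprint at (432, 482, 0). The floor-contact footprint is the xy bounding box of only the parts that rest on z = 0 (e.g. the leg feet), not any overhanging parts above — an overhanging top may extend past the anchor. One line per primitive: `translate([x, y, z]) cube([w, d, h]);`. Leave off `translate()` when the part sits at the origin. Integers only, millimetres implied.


translate([432, 482, 396]) cube([1993, 348, 44]);
translate([432, 482, 0]) cube([51, 51, 396]);
translate([432, 779, 0]) cube([51, 51, 396]);
translate([2374, 482, 0]) cube([51, 51, 396]);
translate([2374, 779, 0]) cube([51, 51, 396]);


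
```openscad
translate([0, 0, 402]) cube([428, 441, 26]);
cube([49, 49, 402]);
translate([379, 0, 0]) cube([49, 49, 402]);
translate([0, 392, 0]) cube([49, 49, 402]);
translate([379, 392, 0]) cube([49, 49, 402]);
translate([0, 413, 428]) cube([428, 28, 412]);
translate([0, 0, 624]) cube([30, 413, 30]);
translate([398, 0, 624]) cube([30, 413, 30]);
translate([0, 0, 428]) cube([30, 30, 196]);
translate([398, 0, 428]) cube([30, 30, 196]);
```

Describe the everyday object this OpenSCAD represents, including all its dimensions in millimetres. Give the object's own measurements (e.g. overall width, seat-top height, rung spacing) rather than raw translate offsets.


A chair. The seat is a 428×441×26 mm slab with its top at z = 428 mm, on four 49×49 mm corner legs (flush with the seat edges, standing on z = 0). A flat backrest 28 mm thick, 412 mm tall, spans the full seat width and rises from the seat top along its +y edge, rear face flush with the rear of the seat. Two armrests of 30×30 mm section run along each side from the seat's front edge to the front of the backrest, top faces 226 mm above the seat top and outer faces flush with the seat's x-edges; a 30×30 mm post under the front of each armrest stands on the seat at the front corner.


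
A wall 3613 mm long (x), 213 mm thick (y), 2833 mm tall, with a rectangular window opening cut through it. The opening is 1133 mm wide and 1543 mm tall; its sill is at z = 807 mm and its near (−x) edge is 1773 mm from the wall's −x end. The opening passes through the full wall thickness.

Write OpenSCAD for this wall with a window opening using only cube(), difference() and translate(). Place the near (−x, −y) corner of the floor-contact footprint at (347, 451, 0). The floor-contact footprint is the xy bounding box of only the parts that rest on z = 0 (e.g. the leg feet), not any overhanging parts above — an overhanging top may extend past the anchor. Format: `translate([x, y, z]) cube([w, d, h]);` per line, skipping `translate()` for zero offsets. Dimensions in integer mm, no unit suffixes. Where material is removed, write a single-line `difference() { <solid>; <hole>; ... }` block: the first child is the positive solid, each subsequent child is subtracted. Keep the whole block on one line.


difference() { translate([347, 451, 0]) cube([3613, 213, 2833]); translate([2120, 451, 807]) cube([1133, 213, 1543]); }


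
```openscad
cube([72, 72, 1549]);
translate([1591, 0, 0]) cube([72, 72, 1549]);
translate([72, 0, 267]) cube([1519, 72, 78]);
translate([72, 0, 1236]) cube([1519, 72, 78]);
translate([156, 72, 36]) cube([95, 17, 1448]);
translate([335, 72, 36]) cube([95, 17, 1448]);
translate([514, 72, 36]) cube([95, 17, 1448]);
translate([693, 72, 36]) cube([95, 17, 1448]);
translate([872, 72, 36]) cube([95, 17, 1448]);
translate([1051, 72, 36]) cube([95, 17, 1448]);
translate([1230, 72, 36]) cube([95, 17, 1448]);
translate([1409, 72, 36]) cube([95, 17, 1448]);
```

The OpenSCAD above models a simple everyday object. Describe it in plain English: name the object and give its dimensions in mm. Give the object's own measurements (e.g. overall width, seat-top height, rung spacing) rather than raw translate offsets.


A fence section. Two 72×72 mm posts, 1549 mm tall, stand on the floor with a clear span of 1519 mm between their inner faces. Two horizontal rails of 72×78 mm section span the gap between the posts with their undersides at z = 267 mm and z = 1236 mm, flush with the posts' −y face. 8 pickets, each 95 mm wide, 17 mm thick and 1448 mm tall, are fixed to the +y face of the rails with their bottoms at z = 36 mm, spaced across the span with a 84 mm gap after the −x post and between neighbouring pickets, with 87 mm left before the +x post.


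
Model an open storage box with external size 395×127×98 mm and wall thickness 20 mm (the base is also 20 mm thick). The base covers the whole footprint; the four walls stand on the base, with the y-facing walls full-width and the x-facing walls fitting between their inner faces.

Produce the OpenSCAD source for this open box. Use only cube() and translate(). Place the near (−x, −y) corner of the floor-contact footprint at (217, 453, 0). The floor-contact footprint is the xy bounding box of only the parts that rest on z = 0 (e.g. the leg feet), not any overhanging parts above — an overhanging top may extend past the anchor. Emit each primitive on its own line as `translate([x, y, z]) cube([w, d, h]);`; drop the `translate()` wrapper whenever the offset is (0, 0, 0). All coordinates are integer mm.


translate([217, 453, 0]) cube([395, 127, 20]);
translate([217, 453, 20]) cube([395, 20, 78]);
translate([217, 560, 20]) cube([395, 20, 78]);
translate([217, 473, 20]) cube([20, 87, 78]);
translate([592, 473, 20]) cube([20, 87, 78]);


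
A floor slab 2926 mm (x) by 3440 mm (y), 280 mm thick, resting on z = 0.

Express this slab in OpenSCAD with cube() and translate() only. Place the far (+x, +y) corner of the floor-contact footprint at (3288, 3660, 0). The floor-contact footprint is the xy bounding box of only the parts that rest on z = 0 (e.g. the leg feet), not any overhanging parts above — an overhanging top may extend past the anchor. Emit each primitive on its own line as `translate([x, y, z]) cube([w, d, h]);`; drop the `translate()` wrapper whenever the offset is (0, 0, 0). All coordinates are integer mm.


translate([362, 220, 0]) cube([2926, 3440, 280]);


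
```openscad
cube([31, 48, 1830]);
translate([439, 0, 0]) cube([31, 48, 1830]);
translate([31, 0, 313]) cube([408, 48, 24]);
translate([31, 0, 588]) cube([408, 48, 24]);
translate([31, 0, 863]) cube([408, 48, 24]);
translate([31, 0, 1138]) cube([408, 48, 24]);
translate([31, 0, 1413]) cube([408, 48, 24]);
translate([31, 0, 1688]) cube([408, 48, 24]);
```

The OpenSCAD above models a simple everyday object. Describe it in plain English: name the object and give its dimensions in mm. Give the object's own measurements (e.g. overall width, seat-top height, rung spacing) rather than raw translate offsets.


A straight ladder. Two 31×48 mm vertical rails, 1830 mm tall, stand 470 mm apart (outside-to-outside) with their front faces coplanar on the −y side. 6 rungs, each 48 mm deep and 24 mm tall, span between the inner faces of the rails, front faces flush with the rails. The lowest rung's underside is at z = 313 mm and rungs are spaced 275 mm apart (underside to underside).


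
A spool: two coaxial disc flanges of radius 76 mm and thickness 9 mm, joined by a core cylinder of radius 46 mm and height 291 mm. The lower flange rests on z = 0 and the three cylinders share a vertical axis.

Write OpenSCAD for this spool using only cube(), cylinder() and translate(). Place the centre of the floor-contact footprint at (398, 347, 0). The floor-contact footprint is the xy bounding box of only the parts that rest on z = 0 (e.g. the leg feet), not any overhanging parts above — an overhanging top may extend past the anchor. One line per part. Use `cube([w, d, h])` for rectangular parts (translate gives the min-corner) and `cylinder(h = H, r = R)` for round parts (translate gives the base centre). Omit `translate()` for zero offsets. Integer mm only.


translate([398, 347, 0]) cylinder(h = 9, r = 76);
translate([398, 347, 9]) cylinder(h = 291, r = 46);
translate([398, 347, 300]) cylinder(h = 9, r = 76);


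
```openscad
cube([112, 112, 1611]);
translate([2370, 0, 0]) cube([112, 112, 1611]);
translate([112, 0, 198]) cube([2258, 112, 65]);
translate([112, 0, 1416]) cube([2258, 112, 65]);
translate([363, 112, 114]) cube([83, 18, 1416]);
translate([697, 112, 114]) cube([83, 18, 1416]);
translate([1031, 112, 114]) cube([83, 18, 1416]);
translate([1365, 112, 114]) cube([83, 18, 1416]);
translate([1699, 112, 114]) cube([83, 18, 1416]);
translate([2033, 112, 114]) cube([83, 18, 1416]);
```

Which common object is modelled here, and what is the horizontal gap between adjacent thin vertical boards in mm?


A fence section. The picket gap is 251 mm.

Two posts, two rails, 6 pickets — a fence section. Span 2258 mm holds 6 pickets of 83 mm with 7 equal gaps: ⌊(2258 − 6·83) / 7⌋ = 251 mm.


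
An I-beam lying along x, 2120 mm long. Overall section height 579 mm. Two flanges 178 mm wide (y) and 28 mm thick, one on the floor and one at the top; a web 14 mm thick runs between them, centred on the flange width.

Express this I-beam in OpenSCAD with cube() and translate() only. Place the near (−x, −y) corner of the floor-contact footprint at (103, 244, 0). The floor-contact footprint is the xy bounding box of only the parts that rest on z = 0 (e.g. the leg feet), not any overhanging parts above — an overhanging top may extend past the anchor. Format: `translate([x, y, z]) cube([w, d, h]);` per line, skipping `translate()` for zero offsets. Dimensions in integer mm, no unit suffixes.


translate([103, 244, 0]) cube([2120, 178, 28]);
translate([103, 326, 28]) cube([2120, 14, 523]);
translate([103, 244, 551]) cube([2120, 178, 28]);


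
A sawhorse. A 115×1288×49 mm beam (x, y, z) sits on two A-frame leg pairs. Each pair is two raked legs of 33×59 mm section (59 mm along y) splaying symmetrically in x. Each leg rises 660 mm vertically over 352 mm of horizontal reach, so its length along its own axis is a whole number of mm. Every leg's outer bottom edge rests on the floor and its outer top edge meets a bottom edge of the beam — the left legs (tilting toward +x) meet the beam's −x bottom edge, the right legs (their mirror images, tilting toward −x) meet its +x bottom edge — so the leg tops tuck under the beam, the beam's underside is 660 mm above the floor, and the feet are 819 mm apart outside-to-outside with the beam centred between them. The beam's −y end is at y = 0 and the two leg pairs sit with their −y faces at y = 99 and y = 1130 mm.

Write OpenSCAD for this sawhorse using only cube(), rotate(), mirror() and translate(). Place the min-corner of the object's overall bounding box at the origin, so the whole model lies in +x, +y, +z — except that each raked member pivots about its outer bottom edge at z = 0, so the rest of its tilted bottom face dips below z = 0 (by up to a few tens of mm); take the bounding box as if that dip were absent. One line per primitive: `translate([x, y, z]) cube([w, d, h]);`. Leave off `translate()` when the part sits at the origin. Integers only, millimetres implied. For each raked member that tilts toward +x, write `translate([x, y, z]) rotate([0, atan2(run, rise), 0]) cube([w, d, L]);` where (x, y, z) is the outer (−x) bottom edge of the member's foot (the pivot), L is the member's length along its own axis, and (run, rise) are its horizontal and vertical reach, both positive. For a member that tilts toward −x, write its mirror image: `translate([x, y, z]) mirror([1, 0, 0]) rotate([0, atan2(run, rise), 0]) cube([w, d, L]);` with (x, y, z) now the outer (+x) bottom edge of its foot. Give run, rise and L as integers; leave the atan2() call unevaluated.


translate([352, 0, 660]) cube([115, 1288, 49]);
translate([0, 99, 0]) rotate([0, atan2(352, 660), 0]) cube([33, 59, 748]);
translate([819, 99, 0]) mirror([1, 0, 0]) rotate([0, atan2(352, 660), 0]) cube([33, 59, 748]);
translate([0, 1130, 0]) rotate([0, atan2(352, 660), 0]) cube([33, 59, 748]);
translate([819, 1130, 0]) mirror([1, 0, 0]) rotate([0, atan2(352, 660), 0]) cube([33, 59, 748]);


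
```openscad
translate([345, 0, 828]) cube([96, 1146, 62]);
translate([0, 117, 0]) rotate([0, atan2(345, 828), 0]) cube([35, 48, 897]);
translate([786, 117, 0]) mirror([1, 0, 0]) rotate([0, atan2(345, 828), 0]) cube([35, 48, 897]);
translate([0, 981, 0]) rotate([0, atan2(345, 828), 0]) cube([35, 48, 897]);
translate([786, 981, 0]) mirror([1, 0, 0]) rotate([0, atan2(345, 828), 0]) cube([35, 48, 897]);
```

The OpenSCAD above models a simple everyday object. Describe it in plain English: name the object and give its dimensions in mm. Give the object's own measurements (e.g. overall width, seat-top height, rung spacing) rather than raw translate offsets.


A sawhorse. A 96×1146×62 mm beam (x, y, z) sits on two A-frame leg pairs. Each pair is two raked legs of 35×48 mm section (48 mm along y) splaying symmetrically in x. Each leg rises 828 mm vertically over 345 mm of horizontal reach and is 897 mm long along its own axis. Every leg's outer bottom edge rests on the floor and its outer top edge meets a bottom edge of the beam — the left legs (tilting toward +x) meet the beam's −x bottom edge, the right legs (their mirror images, tilting toward −x) meet its +x bottom edge — so the leg tops tuck under the beam, the beam's underside is 828 mm above the floor, and the feet are 786 mm apart outside-to-outside with the beam centred between them. The two leg pairs are set in 117 mm from either end of the beam.


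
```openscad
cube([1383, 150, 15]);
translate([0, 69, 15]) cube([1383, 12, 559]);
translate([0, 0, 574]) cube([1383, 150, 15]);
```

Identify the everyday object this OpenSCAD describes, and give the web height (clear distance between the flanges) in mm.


An I-beam. The web height is 559 mm.

Two wide flanges with a thin centred web — an I-beam. Overall 589 mm minus two 15 mm flanges gives a web of 589 − 2·15 = 559 mm.


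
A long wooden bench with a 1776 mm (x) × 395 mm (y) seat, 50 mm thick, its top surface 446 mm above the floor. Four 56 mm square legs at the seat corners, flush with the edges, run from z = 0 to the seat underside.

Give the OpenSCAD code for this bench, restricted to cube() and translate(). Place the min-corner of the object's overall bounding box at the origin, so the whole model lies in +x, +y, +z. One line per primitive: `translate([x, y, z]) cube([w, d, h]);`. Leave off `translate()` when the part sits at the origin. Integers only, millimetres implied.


// leg_h = 446 − 50 = 396
translate([0, 0, 396]) cube([1776, 395, 50]);
cube([56, 56, 396]);
translate([0, 339, 0]) cube([56, 56, 396]);
translate([1720, 0, 0]) cube([56, 56, 396]);
translate([1720, 339, 0]) cube([56, 56, 396]);


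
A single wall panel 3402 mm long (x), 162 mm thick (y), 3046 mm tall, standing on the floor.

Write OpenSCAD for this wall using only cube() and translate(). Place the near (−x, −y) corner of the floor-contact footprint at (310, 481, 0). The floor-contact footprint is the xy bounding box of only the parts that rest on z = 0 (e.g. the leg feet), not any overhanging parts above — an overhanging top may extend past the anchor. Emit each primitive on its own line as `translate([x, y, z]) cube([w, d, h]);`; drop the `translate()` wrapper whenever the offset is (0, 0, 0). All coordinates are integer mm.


translate([310, 481, 0]) cube([3402, 162, 3046]);


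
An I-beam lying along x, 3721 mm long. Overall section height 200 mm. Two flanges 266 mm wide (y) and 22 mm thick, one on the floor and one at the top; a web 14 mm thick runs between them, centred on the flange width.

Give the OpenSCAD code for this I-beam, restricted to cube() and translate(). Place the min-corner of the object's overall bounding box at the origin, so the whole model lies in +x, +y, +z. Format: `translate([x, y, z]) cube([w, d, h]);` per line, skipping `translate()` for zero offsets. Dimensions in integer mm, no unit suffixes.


cube([3721, 266, 22]);
translate([0, 126, 22]) cube([3721, 14, 156]);
translate([0, 0, 178]) cube([3721, 266, 22]);


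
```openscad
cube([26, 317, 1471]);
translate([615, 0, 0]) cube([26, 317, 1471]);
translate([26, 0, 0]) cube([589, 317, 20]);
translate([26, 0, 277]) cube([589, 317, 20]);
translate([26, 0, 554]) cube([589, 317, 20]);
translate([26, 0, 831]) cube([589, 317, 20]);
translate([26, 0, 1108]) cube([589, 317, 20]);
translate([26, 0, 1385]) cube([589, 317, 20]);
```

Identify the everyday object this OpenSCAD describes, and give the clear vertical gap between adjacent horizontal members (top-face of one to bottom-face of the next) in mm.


A bookshelf. The clear shelf gap is 257 mm.

Two tall side panels with 6 horizontal boards between them — a bookshelf. The first two shelf undersides are at z = 0 and z = 277; with shelf thickness 20, the clear gap is 277 − 0 − 20 = 257 mm.


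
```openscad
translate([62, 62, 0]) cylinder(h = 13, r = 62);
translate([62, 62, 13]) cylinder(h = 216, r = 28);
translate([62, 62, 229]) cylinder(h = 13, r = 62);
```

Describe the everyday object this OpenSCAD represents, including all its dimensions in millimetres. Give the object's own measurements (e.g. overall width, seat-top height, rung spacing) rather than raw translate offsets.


A spool: two coaxial disc flanges of radius 62 mm and thickness 13 mm, joined by a core cylinder of radius 28 mm and height 216 mm. The lower flange rests on z = 0 and the three cylinders share a vertical axis.
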